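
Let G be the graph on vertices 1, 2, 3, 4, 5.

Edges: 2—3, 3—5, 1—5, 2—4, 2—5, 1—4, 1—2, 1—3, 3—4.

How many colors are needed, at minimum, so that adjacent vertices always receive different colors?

1, 2, 3, 5 are mutually adjacent (a clique of size 4), so at least 4 colors are needed.
4 colors suffice: color red → {1}; color blue → {2}; color green → {3}; color yellow → {4, 5}. Each edge has distinct colors on its endpoints.

4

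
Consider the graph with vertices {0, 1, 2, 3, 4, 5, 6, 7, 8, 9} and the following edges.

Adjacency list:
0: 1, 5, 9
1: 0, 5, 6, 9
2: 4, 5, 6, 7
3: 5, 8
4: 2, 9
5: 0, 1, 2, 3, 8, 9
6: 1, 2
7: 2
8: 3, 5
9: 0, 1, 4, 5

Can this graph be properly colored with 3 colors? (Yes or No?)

0, 1, 5, 9 are mutually adjacent (a clique of size 4), so at least 4 colors are needed.
So 3 colors are not enough.

No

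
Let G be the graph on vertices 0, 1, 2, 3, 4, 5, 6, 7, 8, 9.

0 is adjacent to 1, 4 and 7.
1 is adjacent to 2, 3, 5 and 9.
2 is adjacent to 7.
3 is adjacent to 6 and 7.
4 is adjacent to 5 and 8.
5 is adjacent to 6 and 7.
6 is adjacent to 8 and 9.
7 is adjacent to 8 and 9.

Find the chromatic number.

2

6 and 8 are adjacent, so at least 2 colors are needed.
2 colors suffice: color a → {1, 4, 6, 7}; color b → {0, 2, 3, 5, 8, 9}. Each edge has distinct colors on its endpoints.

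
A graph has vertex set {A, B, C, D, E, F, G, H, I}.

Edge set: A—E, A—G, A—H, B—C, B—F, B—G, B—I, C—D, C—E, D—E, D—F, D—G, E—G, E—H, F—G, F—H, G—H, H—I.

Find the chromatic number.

A, E, G, H are mutually adjacent (a clique of size 4), so at least 4 colors are needed.
4 colors suffice: color 1 → {C, G, I}; color 2 → {E, F}; color 3 → {B, D, H}; color 4 → {A}. Each edge has distinct colors on its endpoints.

4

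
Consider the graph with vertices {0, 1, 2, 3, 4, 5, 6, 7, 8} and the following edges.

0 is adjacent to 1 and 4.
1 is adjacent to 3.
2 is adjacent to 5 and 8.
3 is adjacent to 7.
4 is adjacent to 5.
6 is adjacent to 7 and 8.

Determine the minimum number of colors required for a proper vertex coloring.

3

The cycle 2-5-4-0-1-3-7-6-8-2 has odd length 9, so it cannot be 2-colored; at least 3 colors are needed.
One proper 3-coloring: 0=b, 1=a, 2=b, 3=b, 4=c, 5=a, 6=b, 7=a, 8=a. Every edge joins two different colors.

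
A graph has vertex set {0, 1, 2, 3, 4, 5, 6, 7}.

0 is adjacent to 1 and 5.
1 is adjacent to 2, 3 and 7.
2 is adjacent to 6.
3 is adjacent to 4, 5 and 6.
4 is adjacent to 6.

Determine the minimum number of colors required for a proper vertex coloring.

3, 4, 6 form a triangle, so at least 3 colors are needed.
3 colors suffice: color red → {0, 2, 3, 7}; color blue → {1, 5, 6}; color green → {4}. Every edge joins two different colors.

3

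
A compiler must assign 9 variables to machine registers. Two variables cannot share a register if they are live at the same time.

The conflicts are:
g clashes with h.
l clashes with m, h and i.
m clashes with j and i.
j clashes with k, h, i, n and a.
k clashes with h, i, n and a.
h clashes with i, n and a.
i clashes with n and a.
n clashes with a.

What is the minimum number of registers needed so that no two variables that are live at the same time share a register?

j, k, h, i, n, a all conflict with each other, so at least 6 registers are needed.
Using 6 registers: g=1, l=3, m=2, j=3, k=5, h=2, i=1, n=6, a=4. No two conflicting variables share a register.

6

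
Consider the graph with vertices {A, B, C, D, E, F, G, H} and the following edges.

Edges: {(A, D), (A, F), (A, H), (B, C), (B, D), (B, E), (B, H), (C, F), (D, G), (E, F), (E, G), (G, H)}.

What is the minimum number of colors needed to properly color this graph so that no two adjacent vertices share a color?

The cycle F-E-G-D-A-F has odd length 5, so it cannot be 2-colored; at least 3 colors are needed.
3 colors suffice: A=3, B=1, C=2, D=2, E=2, F=1, G=1, H=2. Every edge joins two different colors.

3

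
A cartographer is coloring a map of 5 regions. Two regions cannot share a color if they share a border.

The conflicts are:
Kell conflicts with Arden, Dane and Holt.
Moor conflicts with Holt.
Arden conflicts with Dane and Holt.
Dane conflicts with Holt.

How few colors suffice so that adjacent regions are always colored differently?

Kell, Arden, Dane, Holt pairwise conflict, so at least 4 colors are needed.
4 colors suffice: color 1 → {Holt}; color 2 → {Kell, Moor}; color 3 → {Arden}; color 4 → {Dane}. No two conflicting regions share a color.

4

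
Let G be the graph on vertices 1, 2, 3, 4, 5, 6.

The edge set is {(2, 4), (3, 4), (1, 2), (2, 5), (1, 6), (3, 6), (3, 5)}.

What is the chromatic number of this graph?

The cycle 6-1-2-4-3-6 has odd length 5, so it cannot be 2-colored; at least 3 colors are needed.
A valid assignment using 3 colors: 1=b, 2=a, 3=a, 4=b, 5=b, 6=c. Each edge has distinct colors on its endpoints.

3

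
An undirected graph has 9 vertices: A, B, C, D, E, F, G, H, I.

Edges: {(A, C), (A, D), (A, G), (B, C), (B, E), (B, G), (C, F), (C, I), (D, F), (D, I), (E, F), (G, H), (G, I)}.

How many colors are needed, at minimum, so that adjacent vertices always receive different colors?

D and I are adjacent, so at least 2 colors are needed.
One proper 2-coloring: A=2, B=2, C=1, D=1, E=1, F=2, G=1, H=2, I=2. No two adjacent vertices share a color.

2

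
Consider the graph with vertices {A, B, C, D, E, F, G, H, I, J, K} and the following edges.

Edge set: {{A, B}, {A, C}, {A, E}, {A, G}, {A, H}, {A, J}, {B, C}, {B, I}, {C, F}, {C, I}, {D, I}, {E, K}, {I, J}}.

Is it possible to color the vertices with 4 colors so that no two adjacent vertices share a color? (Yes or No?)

The chromatic number is 3. A, B, C are mutually adjacent, so at least 3 colors are needed.
3 colors suffice: color red → {A, F, I, K}; color blue → {C, D, E, G, H, J}; color green → {B}.
Since 4 ≥ 3, a proper 4-coloring certainly exists.

Yes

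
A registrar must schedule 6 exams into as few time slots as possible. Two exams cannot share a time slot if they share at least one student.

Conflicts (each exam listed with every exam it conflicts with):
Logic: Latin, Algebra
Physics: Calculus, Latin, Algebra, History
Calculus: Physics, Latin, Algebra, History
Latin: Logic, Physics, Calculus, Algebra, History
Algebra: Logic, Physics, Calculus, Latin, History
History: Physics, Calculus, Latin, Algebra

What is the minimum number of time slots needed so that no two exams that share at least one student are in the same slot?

5

Physics, Calculus, Latin, Algebra, History are mutually in conflict, so at least 5 time slots are needed.
Using 5 time slots: Logic=3, Physics=3, Calculus=5, Latin=2, Algebra=1, History=4. No two conflicting exams share a time slot.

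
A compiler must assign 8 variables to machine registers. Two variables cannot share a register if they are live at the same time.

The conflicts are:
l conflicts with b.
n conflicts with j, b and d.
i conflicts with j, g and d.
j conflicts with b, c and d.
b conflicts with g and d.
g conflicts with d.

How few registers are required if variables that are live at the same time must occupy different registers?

4

n, j, b, d all conflict with each other, so at least 4 registers are needed.
4 registers suffice: register 1 → {l, c, d}; register 2 → {i, b}; register 3 → {j, g}; register 4 → {n}. Every pair that conflicts lands in different registers.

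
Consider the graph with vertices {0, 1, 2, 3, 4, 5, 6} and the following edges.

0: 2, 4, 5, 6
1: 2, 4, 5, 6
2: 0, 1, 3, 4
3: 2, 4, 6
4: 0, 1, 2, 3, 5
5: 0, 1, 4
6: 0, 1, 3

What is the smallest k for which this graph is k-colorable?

0, 4, 5 form a triangle, so at least 3 colors are needed.
3 colors suffice: 0=c, 1=c, 2=b, 3=c, 4=a, 5=b, 6=a. Each edge has distinct colors on its endpoints.

3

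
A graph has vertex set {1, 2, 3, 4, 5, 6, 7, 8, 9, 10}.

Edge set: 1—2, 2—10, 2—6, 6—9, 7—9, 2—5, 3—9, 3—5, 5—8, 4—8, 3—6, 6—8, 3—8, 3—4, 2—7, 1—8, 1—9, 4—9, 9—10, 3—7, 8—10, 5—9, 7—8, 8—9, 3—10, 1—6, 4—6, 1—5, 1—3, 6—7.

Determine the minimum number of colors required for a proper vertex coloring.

5

1, 3, 5, 8, 9 form a clique, so at least 5 colors are needed.
5 colors suffice: color a → {2, 8}; color b → {9}; color c → {3}; color d → {5, 6, 10}; color e → {1, 4, 7}. Every edge joins two different colors.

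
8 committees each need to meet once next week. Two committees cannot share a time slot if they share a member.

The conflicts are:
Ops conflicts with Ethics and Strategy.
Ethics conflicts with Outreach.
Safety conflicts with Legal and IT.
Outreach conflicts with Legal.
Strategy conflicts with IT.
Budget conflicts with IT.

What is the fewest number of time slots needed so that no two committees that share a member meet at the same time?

The cycle Outreach-Legal-Safety-IT-Strategy-Ops-Ethics-Outreach has odd length 7, so it cannot be 2-colored; at least 3 time slots are needed.
3 time slots suffice: time slot 1 → {Ops, Outreach, IT}; time slot 2 → {Ethics, Safety, Strategy, Budget}; time slot 3 → {Legal}. Each listed conflict is separated.

3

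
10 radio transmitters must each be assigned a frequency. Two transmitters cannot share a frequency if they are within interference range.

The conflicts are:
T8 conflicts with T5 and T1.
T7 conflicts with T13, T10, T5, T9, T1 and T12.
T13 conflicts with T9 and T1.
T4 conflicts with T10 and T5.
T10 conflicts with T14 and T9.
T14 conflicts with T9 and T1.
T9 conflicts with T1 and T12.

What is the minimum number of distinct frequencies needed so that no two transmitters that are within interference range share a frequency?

T7, T13, T9, T1 are mutually in conflict, so at least 4 frequencies are needed.
4 frequencies suffice: frequency 1 → {T5, T9}; frequency 2 → {T8, T7, T4, T14}; frequency 3 → {T10, T1, T12}; frequency 4 → {T13}. No two conflicting transmitters share a frequency.

4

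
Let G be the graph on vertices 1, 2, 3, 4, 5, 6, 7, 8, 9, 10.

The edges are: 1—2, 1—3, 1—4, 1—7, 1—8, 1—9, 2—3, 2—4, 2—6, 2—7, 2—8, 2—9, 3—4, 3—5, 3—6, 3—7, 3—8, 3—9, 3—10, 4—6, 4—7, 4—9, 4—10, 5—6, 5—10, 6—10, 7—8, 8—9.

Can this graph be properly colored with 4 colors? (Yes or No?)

No

1, 2, 3, 8, 9 are pairwise adjacent (a clique of size 5), so at least 5 colors are needed.
So 4 colors are not enough.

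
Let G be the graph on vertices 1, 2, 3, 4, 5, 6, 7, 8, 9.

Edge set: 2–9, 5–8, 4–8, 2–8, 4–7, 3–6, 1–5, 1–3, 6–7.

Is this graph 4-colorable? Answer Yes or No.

Yes

The chromatic number is 3. The cycle 8-5-1-3-6-7-4-8 has odd length 7, so it cannot be 2-colored; at least 3 colors are needed.
3 colors suffice: 1=blue, 2=blue, 3=red, 4=blue, 5=green, 6=blue, 7=red, 8=red, 9=red.
Since 4 ≥ 3, a proper 4-coloring certainly exists.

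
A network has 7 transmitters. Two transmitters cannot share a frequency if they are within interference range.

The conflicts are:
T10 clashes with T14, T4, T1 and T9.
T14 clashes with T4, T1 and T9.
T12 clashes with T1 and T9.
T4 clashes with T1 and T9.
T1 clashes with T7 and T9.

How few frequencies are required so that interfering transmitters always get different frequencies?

5

T10, T14, T4, T1, T9 pairwise conflict, so at least 5 frequencies are needed.
5 frequencies suffice: frequency 1 → {T1}; frequency 2 → {T7, T9}; frequency 3 → {T10, T12}; frequency 4 → {T14}; frequency 5 → {T4}. Every pair that conflicts lands in different frequencies.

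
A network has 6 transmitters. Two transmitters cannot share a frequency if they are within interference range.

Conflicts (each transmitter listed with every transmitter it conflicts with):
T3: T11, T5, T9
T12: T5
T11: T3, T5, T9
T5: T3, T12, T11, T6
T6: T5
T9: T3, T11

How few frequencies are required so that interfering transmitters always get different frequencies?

3

T3, T11, T9 all conflict with each other, so at least 3 frequencies are needed.
3 frequencies suffice: T3=2, T12=2, T11=3, T5=1, T6=2, T9=1. Every pair that conflicts lands in different frequencies.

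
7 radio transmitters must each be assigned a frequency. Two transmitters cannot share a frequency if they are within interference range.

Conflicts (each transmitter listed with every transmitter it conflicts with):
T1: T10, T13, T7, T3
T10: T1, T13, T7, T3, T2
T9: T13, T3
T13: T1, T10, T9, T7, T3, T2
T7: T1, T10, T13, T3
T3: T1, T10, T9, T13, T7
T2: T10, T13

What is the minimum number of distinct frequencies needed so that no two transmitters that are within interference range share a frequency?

T1, T10, T13, T7, T3 all conflict with each other, so at least 5 frequencies are needed.
5 frequencies suffice: frequency 1 → {T13}; frequency 2 → {T3, T2}; frequency 3 → {T10, T9}; frequency 4 → {T1}; frequency 5 → {T7}. Each listed conflict is separated.

5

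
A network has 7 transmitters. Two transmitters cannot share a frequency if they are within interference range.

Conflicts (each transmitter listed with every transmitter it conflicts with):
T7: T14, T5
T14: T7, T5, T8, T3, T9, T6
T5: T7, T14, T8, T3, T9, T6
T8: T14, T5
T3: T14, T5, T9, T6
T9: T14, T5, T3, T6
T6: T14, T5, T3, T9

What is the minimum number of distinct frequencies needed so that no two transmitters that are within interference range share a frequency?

5

T14, T5, T3, T9, T6 all conflict with each other, so at least 5 frequencies are needed.
Using 5 frequencies: T7=3, T14=2, T5=1, T8=3, T3=3, T9=5, T6=4. No two conflicting transmitters share a frequency.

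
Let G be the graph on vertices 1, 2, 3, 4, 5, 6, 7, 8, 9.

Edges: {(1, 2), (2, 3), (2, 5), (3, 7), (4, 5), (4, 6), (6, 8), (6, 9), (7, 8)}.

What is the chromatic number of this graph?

The cycle 5-4-6-8-7-3-2-5 has odd length 7, so it cannot be 2-colored; at least 3 colors are needed.
A valid assignment using 3 colors: 1=blue, 2=red, 3=blue, 4=blue, 5=green, 6=red, 7=red, 8=blue, 9=blue. Each edge has distinct colors on its endpoints.

3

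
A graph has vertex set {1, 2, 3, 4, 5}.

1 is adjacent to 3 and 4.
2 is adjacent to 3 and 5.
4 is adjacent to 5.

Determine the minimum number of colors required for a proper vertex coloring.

3

The cycle 5-2-3-1-4-5 has odd length 5, so it cannot be 2-colored; at least 3 colors are needed.
A valid assignment using 3 colors: 1=green, 2=blue, 3=red, 4=blue, 5=red. No two adjacent vertices share a color.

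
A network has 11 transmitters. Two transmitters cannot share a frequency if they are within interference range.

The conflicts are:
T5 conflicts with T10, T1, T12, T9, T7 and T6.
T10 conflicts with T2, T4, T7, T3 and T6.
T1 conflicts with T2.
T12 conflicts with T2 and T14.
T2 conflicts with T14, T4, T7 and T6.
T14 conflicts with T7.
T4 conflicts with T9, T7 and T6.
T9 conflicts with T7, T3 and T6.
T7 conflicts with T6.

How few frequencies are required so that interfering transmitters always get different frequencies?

5

T10, T2, T4, T7, T6 are mutually in conflict, so at least 5 frequencies are needed.
5 frequencies suffice: T5=1, T10=4, T1=2, T12=2, T2=1, T14=3, T4=5, T9=4, T7=2, T3=1, T6=3. No two conflicting transmitters share a frequency.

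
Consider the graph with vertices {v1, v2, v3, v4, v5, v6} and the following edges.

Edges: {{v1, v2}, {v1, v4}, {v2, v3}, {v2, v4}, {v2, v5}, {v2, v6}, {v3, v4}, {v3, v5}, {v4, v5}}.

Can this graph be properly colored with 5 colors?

The chromatic number is 4. v2, v3, v4, v5 are pairwise adjacent (a clique of size 4), so at least 4 colors are needed.
One proper 4-coloring: v1=3, v2=1, v3=4, v4=2, v5=3, v6=2.
Since 5 ≥ 4, a proper 5-coloring certainly exists.

Yes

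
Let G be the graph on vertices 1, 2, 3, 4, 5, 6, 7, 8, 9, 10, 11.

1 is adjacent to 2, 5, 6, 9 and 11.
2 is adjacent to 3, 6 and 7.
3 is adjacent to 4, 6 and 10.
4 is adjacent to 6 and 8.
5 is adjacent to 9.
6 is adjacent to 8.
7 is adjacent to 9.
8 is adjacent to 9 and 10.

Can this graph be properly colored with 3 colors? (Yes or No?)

The chromatic number is 3. 1, 2, 6 form a triangle, so at least 3 colors are needed.
3 colors suffice: color a → {6, 9, 10, 11}; color b → {1, 3, 7, 8}; color c → {2, 4, 5}.
That is already a proper 3-coloring.

Yes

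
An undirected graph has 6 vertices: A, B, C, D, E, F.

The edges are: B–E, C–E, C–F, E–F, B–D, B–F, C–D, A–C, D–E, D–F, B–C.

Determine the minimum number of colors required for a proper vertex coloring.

5

B, C, D, E, F are mutually adjacent (a clique of size 5), so at least 5 colors are needed.
One proper 5-coloring: A=blue, B=green, C=red, D=blue, E=yellow, F=purple. Every edge joins two different colors.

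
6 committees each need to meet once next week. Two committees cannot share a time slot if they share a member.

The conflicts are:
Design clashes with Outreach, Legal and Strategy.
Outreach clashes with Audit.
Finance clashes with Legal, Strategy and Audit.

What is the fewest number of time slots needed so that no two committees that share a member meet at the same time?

3

The cycle Outreach-Audit-Finance-Strategy-Design-Outreach has odd length 5, so it cannot be 2-colored; at least 3 time slots are needed.
3 time slots suffice: time slot 1 → {Design, Finance}; time slot 2 → {Legal, Strategy, Audit}; time slot 3 → {Outreach}. Each listed conflict is separated.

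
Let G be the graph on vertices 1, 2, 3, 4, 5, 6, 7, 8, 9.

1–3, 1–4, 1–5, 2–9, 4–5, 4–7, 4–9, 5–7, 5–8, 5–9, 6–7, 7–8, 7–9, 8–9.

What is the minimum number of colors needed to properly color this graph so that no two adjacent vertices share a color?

4, 5, 7, 9 are mutually adjacent (a clique of size 4), so at least 4 colors are needed.
4 colors suffice: color a → {2, 3, 5, 6}; color b → {1, 7}; color c → {9}; color d → {4, 8}. Each edge has distinct colors on its endpoints.

4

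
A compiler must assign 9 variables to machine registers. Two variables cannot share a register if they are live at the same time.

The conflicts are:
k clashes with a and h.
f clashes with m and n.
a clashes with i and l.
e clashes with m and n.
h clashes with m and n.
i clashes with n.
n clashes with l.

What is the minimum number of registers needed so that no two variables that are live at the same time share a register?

3

The cycle a-k-h-n-i-a has odd length 5, so it cannot be 2-colored; at least 3 registers are needed.
3 registers suffice: register 1 → {a, m, n}; register 2 → {f, e, h, i, l}; register 3 → {k}. No two conflicting variables share a register.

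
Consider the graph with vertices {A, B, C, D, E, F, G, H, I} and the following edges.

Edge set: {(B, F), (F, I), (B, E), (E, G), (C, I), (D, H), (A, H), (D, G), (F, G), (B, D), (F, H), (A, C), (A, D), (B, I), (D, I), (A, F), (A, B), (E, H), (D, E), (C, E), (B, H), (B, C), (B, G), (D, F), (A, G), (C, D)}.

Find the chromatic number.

5

A, B, D, F, G are pairwise adjacent (a clique of size 5), so at least 5 colors are needed.
A valid assignment using 5 colors: A=yellow, B=red, C=purple, D=blue, E=green, F=green, G=purple, H=purple, I=yellow. Every edge joins two different colors.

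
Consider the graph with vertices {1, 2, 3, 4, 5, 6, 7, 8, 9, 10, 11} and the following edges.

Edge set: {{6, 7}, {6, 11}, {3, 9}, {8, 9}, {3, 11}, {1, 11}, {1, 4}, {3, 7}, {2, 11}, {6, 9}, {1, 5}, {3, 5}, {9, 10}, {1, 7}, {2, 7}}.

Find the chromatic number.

2

8 and 9 are adjacent, so at least 2 colors are needed.
A valid assignment using 2 colors: 1=a, 2=a, 3=a, 4=b, 5=b, 6=a, 7=b, 8=a, 9=b, 10=a, 11=b. No two adjacent vertices share a color.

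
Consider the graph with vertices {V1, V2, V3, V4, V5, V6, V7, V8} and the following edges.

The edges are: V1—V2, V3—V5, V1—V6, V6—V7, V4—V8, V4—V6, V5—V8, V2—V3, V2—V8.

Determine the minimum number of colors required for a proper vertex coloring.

The cycle V8-V2-V1-V6-V4-V8 has odd length 5, so it cannot be 2-colored; at least 3 colors are needed.
3 colors suffice: V1=3, V2=2, V3=1, V4=2, V5=2, V6=1, V7=2, V8=1. Each edge has distinct colors on its endpoints.

3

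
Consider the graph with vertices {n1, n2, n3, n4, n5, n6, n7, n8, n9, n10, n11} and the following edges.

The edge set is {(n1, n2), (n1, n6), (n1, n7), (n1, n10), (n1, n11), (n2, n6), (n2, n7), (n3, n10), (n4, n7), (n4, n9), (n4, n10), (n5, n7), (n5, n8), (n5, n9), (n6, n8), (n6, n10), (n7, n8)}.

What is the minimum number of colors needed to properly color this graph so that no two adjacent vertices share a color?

n1, n2, n6 are mutually adjacent, so at least 3 colors are needed.
3 colors suffice: n1=1, n2=3, n3=1, n4=1, n5=1, n6=2, n7=2, n8=3, n9=2, n10=3, n11=2. No two adjacent vertices share a color.

3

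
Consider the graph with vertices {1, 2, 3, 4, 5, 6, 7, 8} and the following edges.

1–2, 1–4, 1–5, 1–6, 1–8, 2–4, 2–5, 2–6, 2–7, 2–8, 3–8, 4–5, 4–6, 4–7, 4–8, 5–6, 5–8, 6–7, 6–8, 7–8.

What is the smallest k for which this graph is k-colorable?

1, 2, 4, 5, 6, 8 are mutually adjacent (a clique of size 6), so at least 6 colors are needed.
6 colors suffice: color red → {8}; color blue → {3, 6}; color green → {4}; color yellow → {2}; color purple → {5, 7}; color orange → {1}. No two adjacent vertices share a color.

6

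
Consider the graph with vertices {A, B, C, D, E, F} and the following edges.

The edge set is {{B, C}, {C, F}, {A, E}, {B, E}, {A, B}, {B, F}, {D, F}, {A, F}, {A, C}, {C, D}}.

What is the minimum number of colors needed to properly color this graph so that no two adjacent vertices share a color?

4

A, B, C, F are mutually adjacent (a clique of size 4), so at least 4 colors are needed.
4 colors suffice: color 1 → {B, D}; color 2 → {E, F}; color 3 → {A}; color 4 → {C}. Every edge joins two different colors.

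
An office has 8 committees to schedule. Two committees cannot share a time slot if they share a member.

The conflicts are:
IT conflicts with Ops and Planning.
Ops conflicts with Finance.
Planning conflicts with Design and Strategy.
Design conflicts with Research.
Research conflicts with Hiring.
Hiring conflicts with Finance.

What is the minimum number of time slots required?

The cycle Finance-Ops-IT-Planning-Design-Research-Hiring-Finance has odd length 7, so it cannot be 2-colored; at least 3 time slots are needed.
A valid assignment using 3 time slots: IT=2, Ops=1, Planning=1, Design=3, Research=2, Hiring=1, Strategy=2, Finance=2. Every pair that conflicts lands in different time slots.

3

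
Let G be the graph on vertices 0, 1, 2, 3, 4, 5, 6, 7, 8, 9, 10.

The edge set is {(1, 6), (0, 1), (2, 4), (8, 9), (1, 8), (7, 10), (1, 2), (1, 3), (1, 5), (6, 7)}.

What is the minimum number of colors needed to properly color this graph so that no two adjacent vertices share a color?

0 and 1 are adjacent, so at least 2 colors are needed.
2 colors suffice: color red → {1, 4, 7, 9}; color blue → {0, 2, 3, 5, 6, 8, 10}. No two adjacent vertices share a color.

2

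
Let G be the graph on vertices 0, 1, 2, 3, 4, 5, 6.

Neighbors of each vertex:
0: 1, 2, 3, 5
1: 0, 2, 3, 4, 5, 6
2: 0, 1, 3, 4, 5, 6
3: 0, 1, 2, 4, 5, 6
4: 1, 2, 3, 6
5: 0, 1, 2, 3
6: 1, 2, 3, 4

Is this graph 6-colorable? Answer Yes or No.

Yes

The chromatic number is 5. 0, 1, 2, 3, 5 are mutually adjacent (a clique of size 5), so at least 5 colors are needed.
5 colors suffice: 0=e, 1=a, 2=b, 3=c, 4=d, 5=d, 6=e.
Since 6 ≥ 5, a proper 6-coloring certainly exists.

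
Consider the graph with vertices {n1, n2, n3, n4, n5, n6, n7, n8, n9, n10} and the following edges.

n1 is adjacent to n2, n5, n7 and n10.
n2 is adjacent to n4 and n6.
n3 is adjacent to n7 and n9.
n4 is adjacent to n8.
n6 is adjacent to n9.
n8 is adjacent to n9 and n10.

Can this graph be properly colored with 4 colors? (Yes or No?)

Yes

The chromatic number is 3. The cycle n6-n9-n8-n4-n2-n6 has odd length 5, so it cannot be 2-colored; at least 3 colors are needed.
3 colors suffice: color R → {n1, n3, n6, n8}; color B → {n2, n5, n7, n9, n10}; color G → {n4}.
Since 4 ≥ 3, a proper 4-coloring certainly exists.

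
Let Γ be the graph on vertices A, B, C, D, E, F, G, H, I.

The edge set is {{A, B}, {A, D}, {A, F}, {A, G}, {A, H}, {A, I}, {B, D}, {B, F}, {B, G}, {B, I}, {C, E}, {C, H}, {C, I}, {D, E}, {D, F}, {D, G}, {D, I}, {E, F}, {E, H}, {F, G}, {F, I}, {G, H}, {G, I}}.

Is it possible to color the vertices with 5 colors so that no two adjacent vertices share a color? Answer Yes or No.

No

A, B, D, F, G, I are mutually adjacent (a clique of size 6), so at least 6 colors are needed.
So 5 colors are not enough.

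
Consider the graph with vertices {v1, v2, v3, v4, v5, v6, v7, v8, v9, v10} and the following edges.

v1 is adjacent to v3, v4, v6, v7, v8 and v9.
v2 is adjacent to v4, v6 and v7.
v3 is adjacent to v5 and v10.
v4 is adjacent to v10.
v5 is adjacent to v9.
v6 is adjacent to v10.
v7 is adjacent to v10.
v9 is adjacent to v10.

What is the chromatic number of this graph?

v7 and v10 are adjacent, so at least 2 colors are needed.
One proper 2-coloring: v1=1, v2=1, v3=2, v4=2, v5=1, v6=2, v7=2, v8=2, v9=2, v10=1. Every edge joins two different colors.

2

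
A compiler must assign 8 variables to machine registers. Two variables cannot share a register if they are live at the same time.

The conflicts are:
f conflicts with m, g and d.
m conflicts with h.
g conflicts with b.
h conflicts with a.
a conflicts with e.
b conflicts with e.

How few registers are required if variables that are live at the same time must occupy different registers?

3

The cycle h-a-e-b-g-f-m-h has odd length 7, so it cannot be 2-colored; at least 3 registers are needed.
3 registers suffice: register 1 → {f, a, b}; register 2 → {m, g, d, e}; register 3 → {h}. Each listed conflict is separated.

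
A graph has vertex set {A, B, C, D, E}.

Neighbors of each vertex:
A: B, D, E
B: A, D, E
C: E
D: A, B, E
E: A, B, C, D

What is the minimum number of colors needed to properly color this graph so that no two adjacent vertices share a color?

A, B, D, E are pairwise adjacent (a clique of size 4), so at least 4 colors are needed.
One proper 4-coloring: A=4, B=3, C=2, D=2, E=1. Every edge joins two different colors.

4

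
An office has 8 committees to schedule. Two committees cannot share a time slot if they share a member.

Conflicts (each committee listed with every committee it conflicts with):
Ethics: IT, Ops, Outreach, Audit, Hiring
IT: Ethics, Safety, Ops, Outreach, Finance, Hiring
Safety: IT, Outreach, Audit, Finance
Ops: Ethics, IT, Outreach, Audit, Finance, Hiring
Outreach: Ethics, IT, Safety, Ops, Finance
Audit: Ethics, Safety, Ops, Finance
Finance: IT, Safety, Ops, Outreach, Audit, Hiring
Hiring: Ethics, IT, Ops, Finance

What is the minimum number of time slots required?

4

IT, Safety, Outreach, Finance all conflict with each other, so at least 4 time slots are needed.
Using 4 time slots: Ethics=1, IT=2, Safety=3, Ops=3, Outreach=4, Audit=2, Finance=1, Hiring=4. No two conflicting committees share a time slot.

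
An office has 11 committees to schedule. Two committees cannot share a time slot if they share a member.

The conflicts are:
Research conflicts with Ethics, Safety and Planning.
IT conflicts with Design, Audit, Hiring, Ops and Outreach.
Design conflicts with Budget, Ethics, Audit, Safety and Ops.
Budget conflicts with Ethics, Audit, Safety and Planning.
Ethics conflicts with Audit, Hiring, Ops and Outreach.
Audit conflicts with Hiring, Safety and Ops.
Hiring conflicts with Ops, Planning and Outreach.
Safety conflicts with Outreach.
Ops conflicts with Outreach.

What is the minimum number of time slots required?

4

Ethics, Hiring, Ops, Outreach are mutually in conflict, so at least 4 time slots are needed.
Using 4 time slots: Research=2, IT=1, Design=3, Budget=4, Ethics=1, Audit=2, Hiring=3, Safety=1, Ops=4, Planning=1, Outreach=2. Every pair that conflicts lands in different time slots.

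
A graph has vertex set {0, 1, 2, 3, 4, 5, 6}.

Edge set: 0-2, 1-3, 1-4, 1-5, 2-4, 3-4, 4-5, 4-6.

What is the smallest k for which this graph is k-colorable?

3

1, 4, 5 are pairwise adjacent, so at least 3 colors are needed.
One proper 3-coloring: 0=red, 1=blue, 2=blue, 3=green, 4=red, 5=green, 6=blue. No two adjacent vertices share a color.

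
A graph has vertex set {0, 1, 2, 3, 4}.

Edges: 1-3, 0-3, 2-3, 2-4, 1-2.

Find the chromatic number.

1, 2, 3 form a triangle, so at least 3 colors are needed.
3 colors suffice: color a → {0, 2}; color b → {3, 4}; color c → {1}. Each edge has distinct colors on its endpoints.

3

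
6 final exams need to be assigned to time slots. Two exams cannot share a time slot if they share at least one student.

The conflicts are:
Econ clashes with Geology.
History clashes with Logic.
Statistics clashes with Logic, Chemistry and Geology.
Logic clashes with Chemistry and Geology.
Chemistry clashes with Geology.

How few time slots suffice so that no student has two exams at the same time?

Statistics, Logic, Chemistry, Geology all conflict with each other, so at least 4 time slots are needed.
4 time slots suffice: time slot 1 → {History, Geology}; time slot 2 → {Econ, Logic}; time slot 3 → {Statistics}; time slot 4 → {Chemistry}. Each listed conflict is separated.

4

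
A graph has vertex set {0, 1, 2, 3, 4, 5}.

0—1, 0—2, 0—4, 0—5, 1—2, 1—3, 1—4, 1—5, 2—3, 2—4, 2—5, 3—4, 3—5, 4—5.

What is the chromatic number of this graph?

1, 2, 3, 4, 5 are mutually adjacent (a clique of size 5), so at least 5 colors are needed.
One proper 5-coloring: 0=e, 1=b, 2=a, 3=e, 4=d, 5=c. Each edge has distinct colors on its endpoints.

5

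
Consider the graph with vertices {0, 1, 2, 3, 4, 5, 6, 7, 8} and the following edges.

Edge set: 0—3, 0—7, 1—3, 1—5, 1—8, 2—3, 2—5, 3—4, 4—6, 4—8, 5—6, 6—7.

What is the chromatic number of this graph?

The cycle 0-7-6-4-3-0 has odd length 5, so it cannot be 2-colored; at least 3 colors are needed.
3 colors suffice: color red → {3, 6, 8}; color blue → {4, 5, 7}; color green → {0, 1, 2}. Every edge joins two different colors.

3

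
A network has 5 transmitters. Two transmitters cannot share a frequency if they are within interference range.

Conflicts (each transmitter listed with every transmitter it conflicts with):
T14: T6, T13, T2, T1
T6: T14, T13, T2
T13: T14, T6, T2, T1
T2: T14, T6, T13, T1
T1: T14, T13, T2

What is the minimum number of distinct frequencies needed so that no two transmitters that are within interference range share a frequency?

4

T14, T6, T13, T2 are mutually in conflict, so at least 4 frequencies are needed.
4 frequencies suffice: T14=3, T6=4, T13=2, T2=1, T1=4. Every pair that conflicts lands in different frequencies.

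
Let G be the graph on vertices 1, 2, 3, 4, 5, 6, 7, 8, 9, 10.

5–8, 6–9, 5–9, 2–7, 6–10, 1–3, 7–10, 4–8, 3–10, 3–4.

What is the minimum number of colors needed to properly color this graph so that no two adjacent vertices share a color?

3

The cycle 5-9-6-10-3-4-8-5 has odd length 7, so it cannot be 2-colored; at least 3 colors are needed.
3 colors suffice: color a → {3, 5, 6, 7}; color b → {1, 2, 4, 9, 10}; color c → {8}. Each edge has distinct colors on its endpoints.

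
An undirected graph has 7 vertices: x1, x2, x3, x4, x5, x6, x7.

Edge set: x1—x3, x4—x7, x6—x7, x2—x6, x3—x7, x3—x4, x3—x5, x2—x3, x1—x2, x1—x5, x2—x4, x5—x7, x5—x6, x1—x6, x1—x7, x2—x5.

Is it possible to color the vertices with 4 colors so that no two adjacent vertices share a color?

Yes

The chromatic number is 4. x1, x3, x5, x7 are pairwise adjacent (a clique of size 4), so at least 4 colors are needed.
4 colors suffice: color R → {x3, x6}; color B → {x2, x7}; color G → {x1, x4}; color Y → {x5}.
That is already a proper 4-coloring.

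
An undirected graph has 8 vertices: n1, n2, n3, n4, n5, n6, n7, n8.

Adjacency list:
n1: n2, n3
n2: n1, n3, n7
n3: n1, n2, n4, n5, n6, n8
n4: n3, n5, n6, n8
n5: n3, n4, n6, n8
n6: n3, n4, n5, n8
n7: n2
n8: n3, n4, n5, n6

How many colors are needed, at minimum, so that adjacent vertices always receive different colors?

5

n3, n4, n5, n6, n8 are pairwise adjacent (a clique of size 5), so at least 5 colors are needed.
One proper 5-coloring: n1=3, n2=2, n3=1, n4=3, n5=2, n6=5, n7=1, n8=4. No two adjacent vertices share a color.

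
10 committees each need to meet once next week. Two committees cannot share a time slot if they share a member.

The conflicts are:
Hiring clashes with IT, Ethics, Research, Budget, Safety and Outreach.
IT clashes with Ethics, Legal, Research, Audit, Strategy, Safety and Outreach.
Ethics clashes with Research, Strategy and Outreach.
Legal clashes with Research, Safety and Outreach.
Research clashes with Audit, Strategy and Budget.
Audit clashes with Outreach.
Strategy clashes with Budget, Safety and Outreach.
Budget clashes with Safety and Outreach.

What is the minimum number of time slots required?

Hiring, IT, Ethics, Outreach are mutually in conflict, so at least 4 time slots are needed.
Using 4 time slots: Hiring=3, IT=1, Ethics=4, Legal=3, Research=2, Audit=3, Strategy=3, Budget=1, Safety=2, Outreach=2. Each listed conflict is separated.

4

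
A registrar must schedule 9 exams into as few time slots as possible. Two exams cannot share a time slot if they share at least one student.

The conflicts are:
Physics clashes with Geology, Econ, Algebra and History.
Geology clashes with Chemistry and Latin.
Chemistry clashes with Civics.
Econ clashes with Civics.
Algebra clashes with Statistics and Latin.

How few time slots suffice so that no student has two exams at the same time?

The cycle Chemistry-Geology-Physics-Econ-Civics-Chemistry has odd length 5, so it cannot be 2-colored; at least 3 time slots are needed.
3 time slots suffice: Physics=1, Geology=2, Chemistry=1, Econ=2, Algebra=2, History=2, Statistics=1, Latin=1, Civics=3. Every pair that conflicts lands in different time slots.

3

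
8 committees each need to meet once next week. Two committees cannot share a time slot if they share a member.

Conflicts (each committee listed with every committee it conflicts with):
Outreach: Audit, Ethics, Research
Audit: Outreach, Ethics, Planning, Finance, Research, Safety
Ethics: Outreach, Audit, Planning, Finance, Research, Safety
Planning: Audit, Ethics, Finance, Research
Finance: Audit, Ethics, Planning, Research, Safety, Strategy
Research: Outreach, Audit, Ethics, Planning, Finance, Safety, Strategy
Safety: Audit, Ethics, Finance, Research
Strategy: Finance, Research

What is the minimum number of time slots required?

5

Audit, Ethics, Finance, Research, Safety all conflict with each other, so at least 5 time slots are needed.
5 time slots suffice: Outreach=3, Audit=2, Ethics=4, Planning=5, Finance=3, Research=1, Safety=5, Strategy=2. Each listed conflict is separated.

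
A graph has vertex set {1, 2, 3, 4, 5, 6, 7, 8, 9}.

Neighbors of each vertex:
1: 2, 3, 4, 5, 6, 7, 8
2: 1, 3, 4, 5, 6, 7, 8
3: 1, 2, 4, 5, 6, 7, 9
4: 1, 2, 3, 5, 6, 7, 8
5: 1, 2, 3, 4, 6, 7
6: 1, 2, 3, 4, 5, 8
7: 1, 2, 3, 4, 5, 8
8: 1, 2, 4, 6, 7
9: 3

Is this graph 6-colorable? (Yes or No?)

The chromatic number is 6. 1, 2, 3, 4, 5, 6 form a clique, so at least 6 colors are needed.
6 colors suffice: color a → {1, 9}; color b → {3, 8}; color c → {4}; color d → {2}; color e → {6, 7}; color f → {5}.
That is already a proper 6-coloring.

Yes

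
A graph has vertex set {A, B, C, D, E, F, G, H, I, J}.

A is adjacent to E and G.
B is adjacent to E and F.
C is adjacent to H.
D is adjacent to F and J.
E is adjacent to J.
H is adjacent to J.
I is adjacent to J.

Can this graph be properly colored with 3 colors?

The chromatic number is 3. The cycle D-J-E-B-F-D has odd length 5, so it cannot be 2-colored; at least 3 colors are needed.
3 colors suffice: color 1 → {A, C, F, J}; color 2 → {D, E, G, H, I}; color 3 → {B}.
That is already a proper 3-coloring.

Yes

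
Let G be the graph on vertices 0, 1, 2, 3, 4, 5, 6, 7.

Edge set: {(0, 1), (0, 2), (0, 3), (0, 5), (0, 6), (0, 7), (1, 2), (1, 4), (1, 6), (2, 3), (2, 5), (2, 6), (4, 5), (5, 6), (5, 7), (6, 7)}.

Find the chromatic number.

0, 1, 2, 6 are mutually adjacent (a clique of size 4), so at least 4 colors are needed.
A valid assignment using 4 colors: 0=a, 1=d, 2=c, 3=b, 4=a, 5=d, 6=b, 7=c. No two adjacent vertices share a color.

4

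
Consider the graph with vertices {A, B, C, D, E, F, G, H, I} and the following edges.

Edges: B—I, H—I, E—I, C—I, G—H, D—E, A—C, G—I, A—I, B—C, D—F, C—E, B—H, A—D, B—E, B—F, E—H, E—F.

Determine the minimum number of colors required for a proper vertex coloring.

4

B, C, E, I are pairwise adjacent (a clique of size 4), so at least 4 colors are needed.
One proper 4-coloring: A=1, B=3, C=4, D=3, E=1, F=2, G=1, H=4, I=2. Each edge has distinct colors on its endpoints.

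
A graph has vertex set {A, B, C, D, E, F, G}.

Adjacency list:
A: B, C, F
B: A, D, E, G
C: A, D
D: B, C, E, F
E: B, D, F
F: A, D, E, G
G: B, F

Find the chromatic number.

B, D, E form a triangle, so at least 3 colors are needed.
3 colors suffice: color 1 → {B, C, F}; color 2 → {A, D, G}; color 3 → {E}. No two adjacent vertices share a color.

3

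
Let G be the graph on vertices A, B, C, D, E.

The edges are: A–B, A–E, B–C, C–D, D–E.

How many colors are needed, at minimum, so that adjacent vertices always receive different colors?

3

The cycle D-E-A-B-C-D has odd length 5, so it cannot be 2-colored; at least 3 colors are needed.
3 colors suffice: color red → {A, D}; color blue → {C, E}; color green → {B}. Every edge joins two different colors.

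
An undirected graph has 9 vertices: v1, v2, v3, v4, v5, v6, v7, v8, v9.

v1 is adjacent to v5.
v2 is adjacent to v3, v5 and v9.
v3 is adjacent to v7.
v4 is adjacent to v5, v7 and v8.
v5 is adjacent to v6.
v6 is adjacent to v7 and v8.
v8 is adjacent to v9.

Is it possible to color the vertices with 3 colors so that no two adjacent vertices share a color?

The chromatic number is 3. The cycle v4-v5-v2-v3-v7-v4 has odd length 5, so it cannot be 2-colored; at least 3 colors are needed.
3 colors suffice: color 1 → {v5, v7, v8}; color 2 → {v1, v2, v4, v6}; color 3 → {v3, v9}.
That is already a proper 3-coloring.

Yes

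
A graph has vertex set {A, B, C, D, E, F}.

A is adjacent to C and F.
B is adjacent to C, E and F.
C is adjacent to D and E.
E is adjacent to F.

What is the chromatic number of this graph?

3

B, E, F are mutually adjacent, so at least 3 colors are needed.
A valid assignment using 3 colors: A=2, B=2, C=1, D=2, E=3, F=1. No two adjacent vertices share a color.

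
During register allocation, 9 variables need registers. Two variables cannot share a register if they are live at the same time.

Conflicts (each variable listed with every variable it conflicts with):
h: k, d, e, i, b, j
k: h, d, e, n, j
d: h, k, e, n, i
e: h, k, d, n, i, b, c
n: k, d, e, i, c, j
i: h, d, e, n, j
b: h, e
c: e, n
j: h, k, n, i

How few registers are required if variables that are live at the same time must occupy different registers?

k, d, e, n all conflict with each other, so at least 4 registers are needed.
4 registers suffice: register 1 → {e, j}; register 2 → {h, n}; register 3 → {d, b, c}; register 4 → {k, i}. No two conflicting variables share a register.

4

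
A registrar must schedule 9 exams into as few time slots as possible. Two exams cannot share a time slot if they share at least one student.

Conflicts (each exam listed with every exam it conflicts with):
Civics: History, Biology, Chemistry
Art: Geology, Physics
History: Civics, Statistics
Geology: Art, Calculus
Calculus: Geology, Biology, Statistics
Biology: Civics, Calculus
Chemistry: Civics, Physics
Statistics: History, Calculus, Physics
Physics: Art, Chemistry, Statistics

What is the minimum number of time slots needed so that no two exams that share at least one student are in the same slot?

The cycle History-Civics-Biology-Calculus-Statistics-History has odd length 5, so it cannot be 2-colored; at least 3 time slots are needed.
3 time slots suffice: time slot 1 → {Civics, Calculus, Physics}; time slot 2 → {Geology, Biology, Chemistry, Statistics}; time slot 3 → {Art, History}. No two conflicting exams share a time slot.

3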